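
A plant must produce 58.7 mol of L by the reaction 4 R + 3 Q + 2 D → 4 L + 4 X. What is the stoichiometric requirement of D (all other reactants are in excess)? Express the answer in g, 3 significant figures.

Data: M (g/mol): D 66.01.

1940 g

n(L) = 58.70 mol
n(D) = (2/4) × 58.70 = 29.35 mol
mass = 29.35 × 66.01 = 1937 g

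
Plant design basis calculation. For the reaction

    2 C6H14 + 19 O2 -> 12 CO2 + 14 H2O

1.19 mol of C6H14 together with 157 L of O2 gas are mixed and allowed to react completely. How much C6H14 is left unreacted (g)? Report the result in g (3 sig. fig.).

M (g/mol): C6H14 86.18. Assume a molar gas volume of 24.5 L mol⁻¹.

44.4 g

n(C6H14) = 1.190 mol
n(O2) = 157.0 / 24.5 = 6.408 mol
n/ν → C6H14: 0.5950, O2: 0.3373; O2 is limiting.
C6H14 consumed = (2/19) × 6.408 = 0.6745 mol
C6H14 remaining = 1.190 − 0.6745 = 0.5155 mol
mass = 0.5155 × 86.18 = 44.43 g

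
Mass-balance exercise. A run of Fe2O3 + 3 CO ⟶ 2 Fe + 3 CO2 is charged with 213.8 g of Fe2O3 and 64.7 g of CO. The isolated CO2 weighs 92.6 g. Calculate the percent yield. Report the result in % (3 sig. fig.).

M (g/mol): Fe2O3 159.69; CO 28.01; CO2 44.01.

91.1 %

n(Fe2O3) = 213.8 / 159.69 = 1.339 mol
n(CO) = 64.70 / 28.01 = 2.310 mol
n/ν for Fe2O3 = 1.339/1 = 1.339
n/ν for CO = 2.310/3 = 0.7700
Smallest n/ν is CO → limiting reagent.
theoretical n(CO2) = (3/3) × 2.310 = 2.310 mol → 101.7 g
% yield = 92.6 / 101.7 × 100 = 91.05 %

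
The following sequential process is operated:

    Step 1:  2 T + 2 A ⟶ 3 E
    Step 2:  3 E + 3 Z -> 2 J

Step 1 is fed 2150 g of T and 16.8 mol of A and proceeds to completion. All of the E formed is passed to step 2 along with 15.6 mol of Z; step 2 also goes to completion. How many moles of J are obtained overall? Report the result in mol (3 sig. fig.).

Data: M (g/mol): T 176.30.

Step 1:
n(T) = 2150 / 176.30 = 12.20 mol
n(A) = 16.80 mol
n/ν for T = 12.20/2 = 6.100
n/ν for A = 16.80/2 = 8.400
Smallest n/ν is T → limiting reagent.
n(E) produced = (3/2) × 12.20 = 18.30 mol
Step 2:
n(E) available = 18.30 mol
n(Z) = 15.60 mol
n/ν for E = 18.30/3 = 6.100
n/ν for Z = 15.60/3 = 5.200
Smallest n/ν is Z → limiting reagent.
n(J) = (2/3) × 15.60 = 10.40 mol

10.4 mol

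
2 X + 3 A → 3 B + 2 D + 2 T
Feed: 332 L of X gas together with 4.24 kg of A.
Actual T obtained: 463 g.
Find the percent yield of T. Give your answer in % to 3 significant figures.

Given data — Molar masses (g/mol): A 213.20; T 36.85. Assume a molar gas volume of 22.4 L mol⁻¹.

94.8 %

n(X) = 332.0 / 22.4 = 14.82 mol
n(A) = 4.240×1000 / 213.20 = 19.89 mol
n/ν for X = 14.82/2 = 7.410
n/ν for A = 19.89/3 = 6.630
Smallest n/ν is A → limiting reagent.
theoretical n(T) = (2/3) × 19.89 = 13.26 mol → 488.6 g
% yield = 463 / 488.6 × 100 = 94.76 %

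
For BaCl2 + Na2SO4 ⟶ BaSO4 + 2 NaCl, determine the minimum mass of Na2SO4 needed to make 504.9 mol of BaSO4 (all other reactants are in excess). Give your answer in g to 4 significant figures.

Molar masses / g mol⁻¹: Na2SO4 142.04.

n(BaSO4) = 504.9 mol
n(Na2SO4) = (1/1) × 504.9 = 504.9 mol
mass = 504.9 × 142.04 = 71720 g

71720 g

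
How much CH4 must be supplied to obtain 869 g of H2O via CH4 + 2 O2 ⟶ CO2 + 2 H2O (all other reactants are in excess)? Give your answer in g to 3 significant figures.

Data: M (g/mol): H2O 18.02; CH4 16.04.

387 g

n(H2O) = 869 / 18.02 = 48.22 mol
n(CH4) = (1/2) × 48.22 = 24.11 mol
mass = 24.11 × 16.04 = 386.7 g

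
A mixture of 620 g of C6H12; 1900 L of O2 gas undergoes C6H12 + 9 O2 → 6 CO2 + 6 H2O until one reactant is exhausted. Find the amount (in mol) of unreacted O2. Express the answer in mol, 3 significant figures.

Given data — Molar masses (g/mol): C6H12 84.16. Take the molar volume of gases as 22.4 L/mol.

18.5 mol

n(C6H12) = 620.0 / 84.16 = 7.367 mol
n(O2) = 1900 / 22.4 = 84.82 mol
n/ν → C6H12: 7.367, O2: 9.424; C6H12 is limiting.
O2 consumed = (9/1) × 7.367 = 66.30 mol
O2 remaining = 84.82 − 66.30 = 18.52 mol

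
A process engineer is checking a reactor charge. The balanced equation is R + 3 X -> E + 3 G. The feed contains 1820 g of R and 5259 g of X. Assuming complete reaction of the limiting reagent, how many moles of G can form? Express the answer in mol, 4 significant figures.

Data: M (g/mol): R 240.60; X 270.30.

n(R) = 1820 / 240.60 = 7.564 mol
n(X) = 5259 / 270.30 = 19.46 mol
n/ν → R: 7.564, X: 6.487; X is limiting.
n(G) = (3/3) × 19.46 = 19.46 mol

19.46 mol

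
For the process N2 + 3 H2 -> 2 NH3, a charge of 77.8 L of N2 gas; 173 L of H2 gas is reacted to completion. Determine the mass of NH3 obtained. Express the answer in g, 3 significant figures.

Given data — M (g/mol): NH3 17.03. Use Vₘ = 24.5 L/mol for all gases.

80.2 g

n(N2) = 77.80 / 24.5 = 3.176 mol
n(H2) = 173.0 / 24.5 = 7.061 mol
n/ν → N2: 3.176, H2: 2.354; H2 is limiting.
n(NH3) = (2/3) × 7.061 = 4.707 mol
mass = 4.707 × 17.03 = 80.16 g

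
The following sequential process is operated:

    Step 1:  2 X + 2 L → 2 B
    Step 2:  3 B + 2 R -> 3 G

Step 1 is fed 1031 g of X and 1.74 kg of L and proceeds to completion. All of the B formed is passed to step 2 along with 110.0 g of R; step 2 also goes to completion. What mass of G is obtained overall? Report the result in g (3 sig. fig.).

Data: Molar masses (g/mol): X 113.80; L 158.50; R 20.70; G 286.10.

2280 g

Step 1:
n(X) = 1031 / 113.80 = 9.060 mol
n(L) = 1.740×1000 / 158.50 = 10.98 mol
n/ν for X = 9.060/2 = 4.530
n/ν for L = 10.98/2 = 5.490
Smallest n/ν is X → limiting reagent.
n(B) produced = (2/2) × 9.060 = 9.060 mol
Step 2:
n(B) available = 9.060 mol
n(R) = 110.0 / 20.70 = 5.314 mol
n/ν for B = 9.060/3 = 3.020
n/ν for R = 5.314/2 = 2.657
Smallest n/ν is R → limiting reagent.
n(G) = (3/2) × 5.314 = 7.971 mol
mass = 7.971 × 286.10 = 2281 g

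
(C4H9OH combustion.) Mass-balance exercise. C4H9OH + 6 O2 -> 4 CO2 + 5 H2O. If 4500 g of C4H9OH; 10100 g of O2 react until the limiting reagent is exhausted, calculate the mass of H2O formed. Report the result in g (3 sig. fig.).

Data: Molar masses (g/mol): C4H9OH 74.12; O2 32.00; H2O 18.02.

n(C4H9OH) = 4500 / 74.12 = 60.71 mol
n(O2) = 10100 / 32.00 = 315.6 mol
n/ν for C4H9OH = 60.71/1 = 60.71
n/ν for O2 = 315.6/6 = 52.60
Smallest n/ν is O2 → limiting reagent.
n(H2O) = (5/6) × 315.6 = 263.0 mol
mass = 263.0 × 18.02 = 4739 g

4740 g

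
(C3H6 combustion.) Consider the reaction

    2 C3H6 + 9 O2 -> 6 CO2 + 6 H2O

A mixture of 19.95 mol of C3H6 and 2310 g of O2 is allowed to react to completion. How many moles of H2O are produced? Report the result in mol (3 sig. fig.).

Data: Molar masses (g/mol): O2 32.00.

n(C3H6) = 19.95 mol
n(O2) = 2310 / 32.00 = 72.19 mol
n/ν → C3H6: 9.975, O2: 8.021; O2 is limiting.
n(H2O) = (6/9) × 72.19 = 48.13 mol

48.1 mol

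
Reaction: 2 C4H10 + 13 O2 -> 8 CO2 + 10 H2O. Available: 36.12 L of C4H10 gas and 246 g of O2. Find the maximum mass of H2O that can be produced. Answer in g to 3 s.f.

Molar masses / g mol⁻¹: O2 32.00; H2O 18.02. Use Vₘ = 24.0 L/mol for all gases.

107 g

n(C4H10) = 36.12 / 24.0 = 1.505 mol
n(O2) = 246.0 / 32.00 = 7.688 mol
n/ν for C4H10 = 1.505/2 = 0.7525
n/ν for O2 = 7.688/13 = 0.5914
Smallest n/ν is O2 → limiting reagent.
n(H2O) = (10/13) × 7.688 = 5.914 mol
mass = 5.914 × 18.02 = 106.6 g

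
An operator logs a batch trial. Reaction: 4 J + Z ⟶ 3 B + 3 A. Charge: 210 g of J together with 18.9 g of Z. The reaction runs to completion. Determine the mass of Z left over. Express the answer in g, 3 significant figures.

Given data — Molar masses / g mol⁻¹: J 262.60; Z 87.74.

1.36 g

n(J) = 210.0 / 262.60 = 0.7997 mol
n(Z) = 18.90 / 87.74 = 0.2154 mol
n/ν for J = 0.7997/4 = 0.1999
n/ν for Z = 0.2154/1 = 0.2154
Smallest n/ν is J → limiting reagent.
Z consumed = (1/4) × 0.7997 = 0.1999 mol
Z remaining = 0.2154 − 0.1999 = 0.01550 mol
mass = 0.01550 × 87.74 = 1.360 g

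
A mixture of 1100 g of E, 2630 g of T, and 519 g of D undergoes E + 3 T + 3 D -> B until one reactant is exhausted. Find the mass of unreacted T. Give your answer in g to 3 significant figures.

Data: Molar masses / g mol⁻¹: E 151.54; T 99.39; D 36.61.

1220 g

n(E) = 1100 / 151.54 = 7.259 mol
n(T) = 2630 / 99.39 = 26.46 mol
n(D) = 519.0 / 36.61 = 14.18 mol
n/ν for E = 7.259/1 = 7.259
n/ν for T = 26.46/3 = 8.820
n/ν for D = 14.18/3 = 4.727
Smallest n/ν is D → limiting reagent.
T consumed = (3/3) × 14.18 = 14.18 mol
T remaining = 26.46 − 14.18 = 12.28 mol
mass = 12.28 × 99.39 = 1221 g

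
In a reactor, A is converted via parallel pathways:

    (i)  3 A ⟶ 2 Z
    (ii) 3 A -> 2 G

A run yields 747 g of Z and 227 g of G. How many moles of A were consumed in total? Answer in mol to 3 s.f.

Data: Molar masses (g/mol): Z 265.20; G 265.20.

n(Z) = 747 / 265.20 = 2.817 mol
n(G) = 227 / 265.20 = 0.8560 mol
n(A) via (i) = (3/2)×2.817 = 4.226 mol
n(A) via (ii) = (3/2)×0.8560 = 1.284 mol
total n(A) = 4.226 + 1.284 = 5.510 mol

5.51 mol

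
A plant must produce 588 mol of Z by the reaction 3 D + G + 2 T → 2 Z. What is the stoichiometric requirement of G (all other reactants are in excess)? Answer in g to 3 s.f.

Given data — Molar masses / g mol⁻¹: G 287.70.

n(Z) = 588.0 mol
n(G) = (1/2) × 588.0 = 294.0 mol
mass = 294.0 × 287.70 = 84580 g

84600 g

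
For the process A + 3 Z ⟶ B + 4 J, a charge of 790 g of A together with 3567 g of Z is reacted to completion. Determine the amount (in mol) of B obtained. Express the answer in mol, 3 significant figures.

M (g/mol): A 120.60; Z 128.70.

6.55 mol

n(A) = 790.0 / 120.60 = 6.551 mol
n(Z) = 3567 / 128.70 = 27.72 mol
n/ν → A: 6.551, Z: 9.240; A is limiting.
n(B) = (1/1) × 6.551 = 6.551 mol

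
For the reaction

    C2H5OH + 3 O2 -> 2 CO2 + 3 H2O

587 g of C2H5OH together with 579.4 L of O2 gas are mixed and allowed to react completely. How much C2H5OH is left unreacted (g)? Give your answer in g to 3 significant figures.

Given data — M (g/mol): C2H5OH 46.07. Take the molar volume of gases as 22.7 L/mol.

195 g

n(C2H5OH) = 587.0 / 46.07 = 12.74 mol
n(O2) = 579.4 / 22.7 = 25.52 mol
n/ν for C2H5OH = 12.74/1 = 12.74
n/ν for O2 = 25.52/3 = 8.507
Smallest n/ν is O2 → limiting reagent.
C2H5OH consumed = (1/3) × 25.52 = 8.507 mol
C2H5OH remaining = 12.74 − 8.507 = 4.233 mol
mass = 4.233 × 46.07 = 195.0 g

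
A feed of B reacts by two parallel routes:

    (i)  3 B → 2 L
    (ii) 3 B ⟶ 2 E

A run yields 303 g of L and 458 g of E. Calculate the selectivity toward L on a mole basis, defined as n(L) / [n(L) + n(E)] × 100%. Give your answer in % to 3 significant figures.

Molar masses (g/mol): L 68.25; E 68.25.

39.8 %

n(L) = 303 / 68.25 = 4.440 mol
n(E) = 458 / 68.25 = 6.711 mol
selectivity = 4.440/(4.440+6.711) × 100 = 39.82 %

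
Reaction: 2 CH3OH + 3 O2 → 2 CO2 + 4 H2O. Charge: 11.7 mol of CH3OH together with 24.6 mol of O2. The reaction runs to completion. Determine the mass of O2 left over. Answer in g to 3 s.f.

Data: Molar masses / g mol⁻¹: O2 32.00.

226 g

n(CH3OH) = 11.70 mol
n(O2) = 24.60 mol
n/ν for CH3OH = 11.70/2 = 5.850
n/ν for O2 = 24.60/3 = 8.200
Smallest n/ν is CH3OH → limiting reagent.
O2 consumed = (3/2) × 11.70 = 17.55 mol
O2 remaining = 24.60 − 17.55 = 7.050 mol
mass = 7.050 × 32.00 = 225.6 g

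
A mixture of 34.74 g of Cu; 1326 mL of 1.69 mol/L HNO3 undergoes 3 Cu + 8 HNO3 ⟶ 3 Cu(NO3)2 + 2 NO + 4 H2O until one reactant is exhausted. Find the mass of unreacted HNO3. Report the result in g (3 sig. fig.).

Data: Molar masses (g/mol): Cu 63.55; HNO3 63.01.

49.3 g

n(Cu) = 34.74 / 63.55 = 0.5467 mol
n(HNO3) = 1.69 × 1326/1000 = 2.241 mol
n/ν for Cu = 0.5467/3 = 0.1822
n/ν for HNO3 = 2.241/8 = 0.2801
Smallest n/ν is Cu → limiting reagent.
HNO3 consumed = (8/3) × 0.5467 = 1.458 mol
HNO3 remaining = 2.241 − 1.458 = 0.7830 mol
mass = 0.7830 × 63.01 = 49.34 g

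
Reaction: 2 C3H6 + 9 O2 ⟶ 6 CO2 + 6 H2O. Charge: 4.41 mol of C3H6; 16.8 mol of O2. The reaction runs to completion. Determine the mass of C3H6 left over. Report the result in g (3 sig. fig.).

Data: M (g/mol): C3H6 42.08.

28.5 g

n(C3H6) = 4.410 mol
n(O2) = 16.80 mol
n/ν for C3H6 = 4.410/2 = 2.205
n/ν for O2 = 16.80/9 = 1.867
Smallest n/ν is O2 → limiting reagent.
C3H6 consumed = (2/9) × 16.80 = 3.733 mol
C3H6 remaining = 4.410 − 3.733 = 0.6770 mol
mass = 0.6770 × 42.08 = 28.49 g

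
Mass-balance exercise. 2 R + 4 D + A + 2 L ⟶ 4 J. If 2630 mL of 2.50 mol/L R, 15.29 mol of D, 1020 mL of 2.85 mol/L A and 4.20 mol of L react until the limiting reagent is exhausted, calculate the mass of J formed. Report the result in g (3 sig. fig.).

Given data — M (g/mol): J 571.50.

4800 g

n(R) = 2.50 × 2630/1000 = 6.575 mol
n(D) = 15.29 mol
n(A) = 2.85 × 1020/1000 = 2.907 mol
n(L) = 4.200 mol
n/ν → R: 3.288, D: 3.823, A: 2.907, L: 2.100; L is limiting.
n(J) = (4/2) × 4.200 = 8.400 mol
mass = 8.400 × 571.50 = 4801 g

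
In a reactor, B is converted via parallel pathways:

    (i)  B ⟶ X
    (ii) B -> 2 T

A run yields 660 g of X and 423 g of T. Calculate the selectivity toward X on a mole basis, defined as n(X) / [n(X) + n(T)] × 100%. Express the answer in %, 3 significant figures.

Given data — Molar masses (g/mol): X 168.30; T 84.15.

n(X) = 660 / 168.30 = 3.922 mol
n(T) = 423 / 84.15 = 5.027 mol
selectivity = 3.922/(3.922+5.027) × 100 = 43.83 %

43.8 %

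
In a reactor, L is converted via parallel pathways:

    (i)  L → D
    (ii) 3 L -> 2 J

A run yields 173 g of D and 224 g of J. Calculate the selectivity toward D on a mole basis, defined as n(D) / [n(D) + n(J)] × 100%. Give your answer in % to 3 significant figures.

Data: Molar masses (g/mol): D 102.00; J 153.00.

n(D) = 173 / 102.00 = 1.696 mol
n(J) = 224 / 153.00 = 1.464 mol
selectivity = 1.696/(1.696+1.464) × 100 = 53.67 %

53.7 %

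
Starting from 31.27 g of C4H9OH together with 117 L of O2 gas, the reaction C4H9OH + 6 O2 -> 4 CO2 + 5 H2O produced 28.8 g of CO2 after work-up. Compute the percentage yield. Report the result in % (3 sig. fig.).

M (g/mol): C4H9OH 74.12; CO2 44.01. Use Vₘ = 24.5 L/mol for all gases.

n(C4H9OH) = 31.27 / 74.12 = 0.4219 mol
n(O2) = 117.0 / 24.5 = 4.776 mol
n/ν → C4H9OH: 0.4219, O2: 0.7960; C4H9OH is limiting.
theoretical n(CO2) = (4/1) × 0.4219 = 1.688 mol → 74.29 g
% yield = 28.8 / 74.29 × 100 = 38.77 %

38.8 %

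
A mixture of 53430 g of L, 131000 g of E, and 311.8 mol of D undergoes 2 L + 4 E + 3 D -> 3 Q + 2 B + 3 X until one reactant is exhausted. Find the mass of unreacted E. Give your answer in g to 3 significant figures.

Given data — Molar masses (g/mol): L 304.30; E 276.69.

n(L) = 53430 / 304.30 = 175.6 mol
n(E) = 131000 / 276.69 = 473.5 mol
n(D) = 311.8 mol
n/ν for L = 175.6/2 = 87.80
n/ν for E = 473.5/4 = 118.4
n/ν for D = 311.8/3 = 103.9
Smallest n/ν is L → limiting reagent.
E consumed = (4/2) × 175.6 = 351.2 mol
E remaining = 473.5 − 351.2 = 122.3 mol
mass = 122.3 × 276.69 = 33840 g

33800 g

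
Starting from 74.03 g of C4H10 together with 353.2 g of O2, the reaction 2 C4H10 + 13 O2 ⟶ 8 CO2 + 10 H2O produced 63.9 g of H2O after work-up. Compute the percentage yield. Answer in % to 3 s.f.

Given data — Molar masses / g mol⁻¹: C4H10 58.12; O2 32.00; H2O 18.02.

n(C4H10) = 74.03 / 58.12 = 1.274 mol
n(O2) = 353.2 / 32.00 = 11.04 mol
n/ν → C4H10: 0.6370, O2: 0.8492; C4H10 is limiting.
theoretical n(H2O) = (10/2) × 1.274 = 6.370 mol → 114.8 g
% yield = 63.9 / 114.8 × 100 = 55.66 %

55.7 %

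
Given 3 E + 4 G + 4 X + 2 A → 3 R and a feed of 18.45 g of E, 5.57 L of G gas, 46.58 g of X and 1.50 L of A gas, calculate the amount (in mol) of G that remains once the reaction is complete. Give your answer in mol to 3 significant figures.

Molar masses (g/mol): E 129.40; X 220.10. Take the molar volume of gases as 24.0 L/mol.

0.107 mol

n(E) = 18.45 / 129.40 = 0.1426 mol
n(G) = 5.570 / 24.0 = 0.2321 mol
n(X) = 46.58 / 220.10 = 0.2116 mol
n(A) = 1.500 / 24.0 = 0.06250 mol
n/ν → E: 0.04753, G: 0.05803, X: 0.05290, A: 0.03125; A is limiting.
G consumed = (4/2) × 0.06250 = 0.1250 mol
G remaining = 0.2321 − 0.1250 = 0.1071 mol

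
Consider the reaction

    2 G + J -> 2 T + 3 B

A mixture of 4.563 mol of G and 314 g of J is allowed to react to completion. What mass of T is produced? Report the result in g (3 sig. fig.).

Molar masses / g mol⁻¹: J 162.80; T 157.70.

n(G) = 4.563 mol
n(J) = 314.0 / 162.80 = 1.929 mol
n/ν for G = 4.563/2 = 2.282
n/ν for J = 1.929/1 = 1.929
Smallest n/ν is J → limiting reagent.
n(T) = (2/1) × 1.929 = 3.858 mol
mass = 3.858 × 157.70 = 608.4 g

608 g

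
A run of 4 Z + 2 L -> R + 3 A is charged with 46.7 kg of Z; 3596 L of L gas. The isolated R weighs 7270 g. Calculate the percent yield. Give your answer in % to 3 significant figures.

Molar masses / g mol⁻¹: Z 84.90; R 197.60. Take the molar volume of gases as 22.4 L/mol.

n(Z) = 46.70×1000 / 84.90 = 550.1 mol
n(L) = 3596 / 22.4 = 160.5 mol
n/ν → Z: 137.5, L: 80.25; L is limiting.
theoretical n(R) = (1/2) × 160.5 = 80.25 mol → 15860 g
% yield = 7270 / 15860 × 100 = 45.84 %

45.8 %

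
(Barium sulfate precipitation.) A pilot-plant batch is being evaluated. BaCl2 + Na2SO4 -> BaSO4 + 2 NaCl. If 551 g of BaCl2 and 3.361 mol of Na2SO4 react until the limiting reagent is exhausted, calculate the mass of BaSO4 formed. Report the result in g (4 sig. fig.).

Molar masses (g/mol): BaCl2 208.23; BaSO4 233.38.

617.5 g

n(BaCl2) = 551.0 / 208.23 = 2.646 mol
n(Na2SO4) = 3.361 mol
n/ν for BaCl2 = 2.646/1 = 2.646
n/ν for Na2SO4 = 3.361/1 = 3.361
Smallest n/ν is BaCl2 → limiting reagent.
n(BaSO4) = (1/1) × 2.646 = 2.646 mol
mass = 2.646 × 233.38 = 617.5 g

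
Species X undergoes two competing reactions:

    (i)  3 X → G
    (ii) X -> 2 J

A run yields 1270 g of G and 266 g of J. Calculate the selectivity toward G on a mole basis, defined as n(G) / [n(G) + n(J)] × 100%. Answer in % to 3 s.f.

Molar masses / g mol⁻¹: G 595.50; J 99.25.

44.3 %

n(G) = 1270 / 595.50 = 2.133 mol
n(J) = 266 / 99.25 = 2.680 mol
selectivity = 2.133/(2.133+2.680) × 100 = 44.32 %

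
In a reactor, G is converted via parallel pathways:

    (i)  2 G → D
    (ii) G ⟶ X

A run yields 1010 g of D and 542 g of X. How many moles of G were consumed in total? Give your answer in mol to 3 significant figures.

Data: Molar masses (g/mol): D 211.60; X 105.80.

14.7 mol

n(D) = 1010 / 211.60 = 4.773 mol
n(X) = 542 / 105.80 = 5.123 mol
n(G) via (i) = (2/1)×4.773 = 9.546 mol
n(G) via (ii) = (1/1)×5.123 = 5.123 mol
total n(G) = 9.546 + 5.123 = 14.67 mol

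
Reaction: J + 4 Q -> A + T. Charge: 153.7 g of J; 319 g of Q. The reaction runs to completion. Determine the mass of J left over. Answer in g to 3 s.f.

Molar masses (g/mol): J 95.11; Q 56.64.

n(J) = 153.7 / 95.11 = 1.616 mol
n(Q) = 319.0 / 56.64 = 5.632 mol
n/ν for J = 1.616/1 = 1.616
n/ν for Q = 5.632/4 = 1.408
Smallest n/ν is Q → limiting reagent.
J consumed = (1/4) × 5.632 = 1.408 mol
J remaining = 1.616 − 1.408 = 0.2080 mol
mass = 0.2080 × 95.11 = 19.78 g

19.8 g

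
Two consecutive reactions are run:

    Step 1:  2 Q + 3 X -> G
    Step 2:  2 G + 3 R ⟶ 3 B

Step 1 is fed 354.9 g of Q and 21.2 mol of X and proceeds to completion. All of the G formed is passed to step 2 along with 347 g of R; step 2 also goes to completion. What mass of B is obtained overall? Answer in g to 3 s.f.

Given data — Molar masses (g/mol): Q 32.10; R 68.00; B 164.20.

838 g

Step 1:
n(Q) = 354.9 / 32.10 = 11.06 mol
n(X) = 21.20 mol
n/ν → Q: 5.530, X: 7.067; Q is limiting.
n(G) produced = (1/2) × 11.06 = 5.530 mol
Step 2:
n(G) available = 5.530 mol
n(R) = 347.0 / 68.00 = 5.103 mol
n/ν → G: 2.765, R: 1.701; R is limiting.
n(B) = (3/3) × 5.103 = 5.103 mol
mass = 5.103 × 164.20 = 837.9 g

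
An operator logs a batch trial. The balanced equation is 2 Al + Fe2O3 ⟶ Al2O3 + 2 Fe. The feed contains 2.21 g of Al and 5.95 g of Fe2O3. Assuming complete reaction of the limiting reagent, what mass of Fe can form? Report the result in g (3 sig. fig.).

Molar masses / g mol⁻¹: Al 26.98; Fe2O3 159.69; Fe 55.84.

n(Al) = 2.210 / 26.98 = 0.08191 mol
n(Fe2O3) = 5.950 / 159.69 = 0.03726 mol
n/ν for Al = 0.08191/2 = 0.04096
n/ν for Fe2O3 = 0.03726/1 = 0.03726
Smallest n/ν is Fe2O3 → limiting reagent.
n(Fe) = (2/1) × 0.03726 = 0.07452 mol
mass = 0.07452 × 55.84 = 4.161 g

4.16 g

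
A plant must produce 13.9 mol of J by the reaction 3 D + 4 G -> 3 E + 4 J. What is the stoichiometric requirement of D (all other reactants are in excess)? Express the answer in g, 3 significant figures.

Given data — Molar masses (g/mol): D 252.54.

n(J) = 13.90 mol
n(D) = (3/4) × 13.90 = 10.43 mol
mass = 10.43 × 252.54 = 2634 g

2630 g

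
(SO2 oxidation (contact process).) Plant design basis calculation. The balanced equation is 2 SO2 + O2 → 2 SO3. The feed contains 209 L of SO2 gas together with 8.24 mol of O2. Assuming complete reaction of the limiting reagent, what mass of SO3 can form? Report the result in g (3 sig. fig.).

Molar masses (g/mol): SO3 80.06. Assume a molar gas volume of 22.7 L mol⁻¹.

737 g

n(SO2) = 209.0 / 22.7 = 9.207 mol
n(O2) = 8.240 mol
n/ν for SO2 = 9.207/2 = 4.604
n/ν for O2 = 8.240/1 = 8.240
Smallest n/ν is SO2 → limiting reagent.
n(SO3) = (2/2) × 9.207 = 9.207 mol
mass = 9.207 × 80.06 = 737.1 g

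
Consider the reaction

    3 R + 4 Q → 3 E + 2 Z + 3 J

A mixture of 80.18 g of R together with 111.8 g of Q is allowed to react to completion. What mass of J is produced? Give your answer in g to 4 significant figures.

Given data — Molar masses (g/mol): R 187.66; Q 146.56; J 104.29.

44.56 g

n(R) = 80.18 / 187.66 = 0.4273 mol
n(Q) = 111.8 / 146.56 = 0.7628 mol
n/ν → R: 0.1424, Q: 0.1907; R is limiting.
n(J) = (3/3) × 0.4273 = 0.4273 mol
mass = 0.4273 × 104.29 = 44.56 g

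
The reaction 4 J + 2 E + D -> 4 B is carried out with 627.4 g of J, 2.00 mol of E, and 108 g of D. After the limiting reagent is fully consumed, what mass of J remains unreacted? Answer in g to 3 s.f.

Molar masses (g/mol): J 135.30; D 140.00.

210 g

n(J) = 627.4 / 135.30 = 4.637 mol
n(E) = 2.000 mol
n(D) = 108.0 / 140.00 = 0.7714 mol
n/ν for J = 4.637/4 = 1.159
n/ν for E = 2.000/2 = 1.000
n/ν for D = 0.7714/1 = 0.7714
Smallest n/ν is D → limiting reagent.
J consumed = (4/1) × 0.7714 = 3.086 mol
J remaining = 4.637 − 3.086 = 1.551 mol
mass = 1.551 × 135.30 = 209.9 g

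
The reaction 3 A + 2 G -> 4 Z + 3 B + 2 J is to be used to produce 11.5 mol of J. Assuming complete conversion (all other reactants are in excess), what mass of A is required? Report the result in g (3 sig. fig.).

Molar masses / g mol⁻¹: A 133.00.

n(J) = 11.50 mol
n(A) = (3/2) × 11.50 = 17.25 mol
mass = 17.25 × 133.00 = 2294 g

2290 g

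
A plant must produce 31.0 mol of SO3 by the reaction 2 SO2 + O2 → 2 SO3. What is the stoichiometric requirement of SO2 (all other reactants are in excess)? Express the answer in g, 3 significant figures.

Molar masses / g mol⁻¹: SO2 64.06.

n(SO3) = 31.00 mol
n(SO2) = (2/2) × 31.00 = 31.00 mol
mass = 31.00 × 64.06 = 1986 g

1990 g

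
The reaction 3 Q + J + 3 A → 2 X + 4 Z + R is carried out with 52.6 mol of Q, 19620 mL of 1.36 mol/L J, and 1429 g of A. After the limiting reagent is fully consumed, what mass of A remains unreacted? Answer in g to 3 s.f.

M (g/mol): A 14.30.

n(Q) = 52.60 mol
n(J) = 1.36 × 19620/1000 = 26.68 mol
n(A) = 1429 / 14.30 = 99.93 mol
n/ν for Q = 52.60/3 = 17.53
n/ν for J = 26.68/1 = 26.68
n/ν for A = 99.93/3 = 33.31
Smallest n/ν is Q → limiting reagent.
A consumed = (3/3) × 52.60 = 52.60 mol
A remaining = 99.93 − 52.60 = 47.33 mol
mass = 47.33 × 14.30 = 676.8 g

677 g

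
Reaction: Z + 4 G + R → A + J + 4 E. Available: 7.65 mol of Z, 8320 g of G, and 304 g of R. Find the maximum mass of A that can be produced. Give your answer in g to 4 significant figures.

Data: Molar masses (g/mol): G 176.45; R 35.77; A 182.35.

1395 g

n(Z) = 7.650 mol
n(G) = 8320 / 176.45 = 47.15 mol
n(R) = 304.0 / 35.77 = 8.499 mol
n/ν for Z = 7.650/1 = 7.650
n/ν for G = 47.15/4 = 11.79
n/ν for R = 8.499/1 = 8.499
Smallest n/ν is Z → limiting reagent.
n(A) = (1/1) × 7.650 = 7.650 mol
mass = 7.650 × 182.35 = 1395 g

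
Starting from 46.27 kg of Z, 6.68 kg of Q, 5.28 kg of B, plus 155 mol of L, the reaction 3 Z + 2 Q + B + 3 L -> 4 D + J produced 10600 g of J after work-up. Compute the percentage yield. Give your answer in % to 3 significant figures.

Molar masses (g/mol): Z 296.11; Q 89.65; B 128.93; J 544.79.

52.2 %

n(Z) = 46.27×1000 / 296.11 = 156.3 mol
n(Q) = 6.680×1000 / 89.65 = 74.51 mol
n(B) = 5.280×1000 / 128.93 = 40.95 mol
n(L) = 155.0 mol
n/ν for Z = 156.3/3 = 52.10
n/ν for Q = 74.51/2 = 37.26
n/ν for B = 40.95/1 = 40.95
n/ν for L = 155.0/3 = 51.67
Smallest n/ν is Q → limiting reagent.
theoretical n(J) = (1/2) × 74.51 = 37.26 mol → 20300 g
% yield = 10600 / 20300 × 100 = 52.22 %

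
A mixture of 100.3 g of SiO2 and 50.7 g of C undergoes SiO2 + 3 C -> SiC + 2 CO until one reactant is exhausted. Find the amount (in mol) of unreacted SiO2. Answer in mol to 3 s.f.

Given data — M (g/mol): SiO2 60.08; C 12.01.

n(SiO2) = 100.3 / 60.08 = 1.669 mol
n(C) = 50.70 / 12.01 = 4.221 mol
n/ν for SiO2 = 1.669/1 = 1.669
n/ν for C = 4.221/3 = 1.407
Smallest n/ν is C → limiting reagent.
SiO2 consumed = (1/3) × 4.221 = 1.407 mol
SiO2 remaining = 1.669 − 1.407 = 0.2620 mol

0.262 mol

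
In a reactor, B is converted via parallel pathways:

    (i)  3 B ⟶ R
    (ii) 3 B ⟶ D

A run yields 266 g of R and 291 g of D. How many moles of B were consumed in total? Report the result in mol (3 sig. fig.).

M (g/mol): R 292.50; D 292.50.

5.71 mol

n(R) = 266 / 292.50 = 0.9094 mol
n(D) = 291 / 292.50 = 0.9949 mol
n(B) via (i) = (3/1)×0.9094 = 2.728 mol
n(B) via (ii) = (3/1)×0.9949 = 2.985 mol
total n(B) = 2.728 + 2.985 = 5.713 mol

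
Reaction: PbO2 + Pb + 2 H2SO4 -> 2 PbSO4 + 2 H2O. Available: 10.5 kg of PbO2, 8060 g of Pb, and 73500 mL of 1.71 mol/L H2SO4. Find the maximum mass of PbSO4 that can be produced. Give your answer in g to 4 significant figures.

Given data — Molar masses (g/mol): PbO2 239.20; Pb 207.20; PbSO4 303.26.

23590 g

n(PbO2) = 10.50×1000 / 239.20 = 43.90 mol
n(Pb) = 8060 / 207.20 = 38.90 mol
n(H2SO4) = 1.71 × 73500/1000 = 125.7 mol
n/ν for PbO2 = 43.90/1 = 43.90
n/ν for Pb = 38.90/1 = 38.90
n/ν for H2SO4 = 125.7/2 = 62.85
Smallest n/ν is Pb → limiting reagent.
n(PbSO4) = (2/1) × 38.90 = 77.80 mol
mass = 77.80 × 303.26 = 23590 g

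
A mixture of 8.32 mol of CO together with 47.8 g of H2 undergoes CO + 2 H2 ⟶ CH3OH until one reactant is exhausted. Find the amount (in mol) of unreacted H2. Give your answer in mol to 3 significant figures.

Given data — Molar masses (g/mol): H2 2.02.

n(CO) = 8.320 mol
n(H2) = 47.80 / 2.02 = 23.66 mol
n/ν for CO = 8.320/1 = 8.320
n/ν for H2 = 23.66/2 = 11.83
Smallest n/ν is CO → limiting reagent.
H2 consumed = (2/1) × 8.320 = 16.64 mol
H2 remaining = 23.66 − 16.64 = 7.020 mol

7.02 mol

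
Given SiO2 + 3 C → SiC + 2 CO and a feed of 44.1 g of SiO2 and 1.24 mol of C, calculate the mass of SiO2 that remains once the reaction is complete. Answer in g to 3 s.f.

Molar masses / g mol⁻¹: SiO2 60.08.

n(SiO2) = 44.10 / 60.08 = 0.7340 mol
n(C) = 1.240 mol
n/ν for SiO2 = 0.7340/1 = 0.7340
n/ν for C = 1.240/3 = 0.4133
Smallest n/ν is C → limiting reagent.
SiO2 consumed = (1/3) × 1.240 = 0.4133 mol
SiO2 remaining = 0.7340 − 0.4133 = 0.3207 mol
mass = 0.3207 × 60.08 = 19.27 g

19.3 g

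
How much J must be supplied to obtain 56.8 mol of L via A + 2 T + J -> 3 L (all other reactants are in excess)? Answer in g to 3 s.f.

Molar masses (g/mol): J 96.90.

n(L) = 56.80 mol
n(J) = (1/3) × 56.80 = 18.93 mol
mass = 18.93 × 96.90 = 1834 g

1830 g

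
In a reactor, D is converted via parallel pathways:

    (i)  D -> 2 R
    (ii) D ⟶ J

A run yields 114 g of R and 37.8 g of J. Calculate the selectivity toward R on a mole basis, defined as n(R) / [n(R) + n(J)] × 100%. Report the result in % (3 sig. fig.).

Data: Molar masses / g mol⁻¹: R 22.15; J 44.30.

n(R) = 114 / 22.15 = 5.147 mol
n(J) = 37.8 / 44.30 = 0.8533 mol
selectivity = 5.147/(5.147+0.8533) × 100 = 85.78 %

85.8 %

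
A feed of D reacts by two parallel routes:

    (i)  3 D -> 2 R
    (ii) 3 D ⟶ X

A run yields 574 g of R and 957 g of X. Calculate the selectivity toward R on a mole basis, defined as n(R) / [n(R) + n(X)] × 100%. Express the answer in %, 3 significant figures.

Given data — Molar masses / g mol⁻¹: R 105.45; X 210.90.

n(R) = 574 / 105.45 = 5.443 mol
n(X) = 957 / 210.90 = 4.538 mol
selectivity = 5.443/(5.443+4.538) × 100 = 54.53 %

54.5 %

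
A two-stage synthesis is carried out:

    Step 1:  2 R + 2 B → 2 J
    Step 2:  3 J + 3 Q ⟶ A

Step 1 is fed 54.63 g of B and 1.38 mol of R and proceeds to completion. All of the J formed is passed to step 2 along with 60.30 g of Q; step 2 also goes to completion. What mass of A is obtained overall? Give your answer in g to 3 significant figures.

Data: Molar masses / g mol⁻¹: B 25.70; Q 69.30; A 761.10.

221 g

Step 1:
n(B) = 54.63 / 25.70 = 2.126 mol
n(R) = 1.380 mol
n/ν for B = 2.126/2 = 1.063
n/ν for R = 1.380/2 = 0.6900
Smallest n/ν is R → limiting reagent.
n(J) produced = (2/2) × 1.380 = 1.380 mol
Step 2:
n(J) available = 1.380 mol
n(Q) = 60.30 / 69.30 = 0.8701 mol
n/ν for J = 1.380/3 = 0.4600
n/ν for Q = 0.8701/3 = 0.2900
Smallest n/ν is Q → limiting reagent.
n(A) = (1/3) × 0.8701 = 0.2900 mol
mass = 0.2900 × 761.10 = 220.7 g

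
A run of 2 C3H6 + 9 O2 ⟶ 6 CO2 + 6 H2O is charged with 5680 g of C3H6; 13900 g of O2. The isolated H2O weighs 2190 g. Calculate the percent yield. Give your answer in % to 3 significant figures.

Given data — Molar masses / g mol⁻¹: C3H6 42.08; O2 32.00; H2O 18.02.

n(C3H6) = 5680 / 42.08 = 135.0 mol
n(O2) = 13900 / 32.00 = 434.4 mol
n/ν → C3H6: 67.50, O2: 48.27; O2 is limiting.
theoretical n(H2O) = (6/9) × 434.4 = 289.6 mol → 5219 g
% yield = 2190 / 5219 × 100 = 41.96 %

42.0 %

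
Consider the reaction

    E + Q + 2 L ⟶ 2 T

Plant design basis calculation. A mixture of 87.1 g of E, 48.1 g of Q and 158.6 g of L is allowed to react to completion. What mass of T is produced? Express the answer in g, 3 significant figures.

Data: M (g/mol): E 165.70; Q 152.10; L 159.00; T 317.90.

201 g

n(E) = 87.10 / 165.70 = 0.5256 mol
n(Q) = 48.10 / 152.10 = 0.3162 mol
n(L) = 158.6 / 159.00 = 0.9975 mol
n/ν for E = 0.5256/1 = 0.5256
n/ν for Q = 0.3162/1 = 0.3162
n/ν for L = 0.9975/2 = 0.4988
Smallest n/ν is Q → limiting reagent.
n(T) = (2/1) × 0.3162 = 0.6324 mol
mass = 0.6324 × 317.90 = 201.0 g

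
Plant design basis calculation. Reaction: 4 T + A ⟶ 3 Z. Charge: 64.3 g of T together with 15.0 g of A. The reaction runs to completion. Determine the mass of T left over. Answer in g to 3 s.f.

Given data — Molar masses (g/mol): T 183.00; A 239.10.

n(T) = 64.30 / 183.00 = 0.3514 mol
n(A) = 15.00 / 239.10 = 0.06274 mol
n/ν for T = 0.3514/4 = 0.08785
n/ν for A = 0.06274/1 = 0.06274
Smallest n/ν is A → limiting reagent.
T consumed = (4/1) × 0.06274 = 0.2510 mol
T remaining = 0.3514 − 0.2510 = 0.1004 mol
mass = 0.1004 × 183.00 = 18.37 g

18.4 g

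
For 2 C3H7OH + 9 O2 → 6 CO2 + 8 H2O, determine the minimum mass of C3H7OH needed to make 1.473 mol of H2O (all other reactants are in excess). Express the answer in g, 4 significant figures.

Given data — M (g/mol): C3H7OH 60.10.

n(H2O) = 1.473 mol
n(C3H7OH) = (2/8) × 1.473 = 0.3683 mol
mass = 0.3683 × 60.10 = 22.13 g

22.13 g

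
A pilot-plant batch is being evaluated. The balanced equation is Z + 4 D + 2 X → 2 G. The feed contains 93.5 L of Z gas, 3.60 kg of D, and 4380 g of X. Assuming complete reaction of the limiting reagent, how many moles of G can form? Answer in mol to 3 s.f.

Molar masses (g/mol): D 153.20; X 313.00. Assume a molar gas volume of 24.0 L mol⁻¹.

n(Z) = 93.50 / 24.0 = 3.896 mol
n(D) = 3.600×1000 / 153.20 = 23.50 mol
n(X) = 4380 / 313.00 = 13.99 mol
n/ν for Z = 3.896/1 = 3.896
n/ν for D = 23.50/4 = 5.875
n/ν for X = 13.99/2 = 6.995
Smallest n/ν is Z → limiting reagent.
n(G) = (2/1) × 3.896 = 7.792 mol

7.79 mol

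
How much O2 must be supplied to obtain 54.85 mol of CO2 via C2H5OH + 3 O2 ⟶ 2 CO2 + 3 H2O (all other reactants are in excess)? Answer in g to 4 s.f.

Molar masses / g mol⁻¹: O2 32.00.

2633 g

n(CO2) = 54.85 mol
n(O2) = (3/2) × 54.85 = 82.28 mol
mass = 82.28 × 32.00 = 2633 g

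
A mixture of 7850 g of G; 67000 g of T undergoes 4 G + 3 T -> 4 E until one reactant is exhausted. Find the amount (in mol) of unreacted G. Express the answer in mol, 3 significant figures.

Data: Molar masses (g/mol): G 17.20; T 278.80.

n(G) = 7850 / 17.20 = 456.4 mol
n(T) = 67000 / 278.80 = 240.3 mol
n/ν for G = 456.4/4 = 114.1
n/ν for T = 240.3/3 = 80.10
Smallest n/ν is T → limiting reagent.
G consumed = (4/3) × 240.3 = 320.4 mol
G remaining = 456.4 − 320.4 = 136.0 mol

136 mol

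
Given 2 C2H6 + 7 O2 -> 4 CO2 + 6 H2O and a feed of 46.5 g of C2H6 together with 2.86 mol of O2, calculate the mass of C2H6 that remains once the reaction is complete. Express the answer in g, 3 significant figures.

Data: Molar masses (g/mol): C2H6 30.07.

21.9 g

n(C2H6) = 46.50 / 30.07 = 1.546 mol
n(O2) = 2.860 mol
n/ν → C2H6: 0.7730, O2: 0.4086; O2 is limiting.
C2H6 consumed = (2/7) × 2.860 = 0.8171 mol
C2H6 remaining = 1.546 − 0.8171 = 0.7289 mol
mass = 0.7289 × 30.07 = 21.92 g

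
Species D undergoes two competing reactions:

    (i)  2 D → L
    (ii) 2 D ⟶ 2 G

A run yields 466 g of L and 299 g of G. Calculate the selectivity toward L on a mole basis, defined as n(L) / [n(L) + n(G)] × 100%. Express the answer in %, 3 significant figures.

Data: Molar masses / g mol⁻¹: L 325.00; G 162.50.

43.8 %

n(L) = 466 / 325.00 = 1.434 mol
n(G) = 299 / 162.50 = 1.840 mol
selectivity = 1.434/(1.434+1.840) × 100 = 43.80 %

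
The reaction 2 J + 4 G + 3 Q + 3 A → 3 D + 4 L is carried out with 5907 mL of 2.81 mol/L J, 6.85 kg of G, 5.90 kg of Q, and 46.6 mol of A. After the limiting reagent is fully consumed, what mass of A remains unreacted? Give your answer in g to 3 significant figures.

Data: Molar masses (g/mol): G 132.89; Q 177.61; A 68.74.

1490 g

n(J) = 2.81 × 5907/1000 = 16.60 mol
n(G) = 6.850×1000 / 132.89 = 51.55 mol
n(Q) = 5.900×1000 / 177.61 = 33.22 mol
n(A) = 46.60 mol
n/ν → J: 8.300, G: 12.89, Q: 11.07, A: 15.53; J is limiting.
A consumed = (3/2) × 16.60 = 24.90 mol
A remaining = 46.60 − 24.90 = 21.70 mol
mass = 21.70 × 68.74 = 1492 g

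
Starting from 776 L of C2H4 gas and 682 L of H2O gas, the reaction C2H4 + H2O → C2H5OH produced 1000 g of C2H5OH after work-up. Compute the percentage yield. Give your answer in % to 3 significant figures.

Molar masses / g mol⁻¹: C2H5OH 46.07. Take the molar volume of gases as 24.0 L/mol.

76.4 %

n(C2H4) = 776.0 / 24.0 = 32.33 mol
n(H2O) = 682.0 / 24.0 = 28.42 mol
n/ν → C2H4: 32.33, H2O: 28.42; H2O is limiting.
theoretical n(C2H5OH) = (1/1) × 28.42 = 28.42 mol → 1309 g
% yield = 1000 / 1309 × 100 = 76.39 %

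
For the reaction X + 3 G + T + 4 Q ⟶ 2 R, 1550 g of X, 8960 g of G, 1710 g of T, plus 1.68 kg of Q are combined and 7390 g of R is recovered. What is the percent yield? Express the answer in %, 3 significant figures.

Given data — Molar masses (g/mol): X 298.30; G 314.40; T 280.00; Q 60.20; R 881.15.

n(X) = 1550 / 298.30 = 5.196 mol
n(G) = 8960 / 314.40 = 28.50 mol
n(T) = 1710 / 280.00 = 6.107 mol
n(Q) = 1.680×1000 / 60.20 = 27.91 mol
n/ν → X: 5.196, G: 9.500, T: 6.107, Q: 6.978; X is limiting.
theoretical n(R) = (2/1) × 5.196 = 10.39 mol → 9155 g
% yield = 7390 / 9155 × 100 = 80.72 %

80.7 %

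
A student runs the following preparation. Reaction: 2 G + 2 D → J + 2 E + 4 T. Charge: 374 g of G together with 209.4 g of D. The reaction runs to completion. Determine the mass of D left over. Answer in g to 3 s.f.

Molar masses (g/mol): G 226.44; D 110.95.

n(G) = 374.0 / 226.44 = 1.652 mol
n(D) = 209.4 / 110.95 = 1.887 mol
n/ν for G = 1.652/2 = 0.8260
n/ν for D = 1.887/2 = 0.9435
Smallest n/ν is G → limiting reagent.
D consumed = (2/2) × 1.652 = 1.652 mol
D remaining = 1.887 − 1.652 = 0.2350 mol
mass = 0.2350 × 110.95 = 26.07 g

26.1 g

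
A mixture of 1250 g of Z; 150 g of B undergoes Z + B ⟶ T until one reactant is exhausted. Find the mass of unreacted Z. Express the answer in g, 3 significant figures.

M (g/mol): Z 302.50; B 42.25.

n(Z) = 1250 / 302.50 = 4.132 mol
n(B) = 150.0 / 42.25 = 3.550 mol
n/ν for Z = 4.132/1 = 4.132
n/ν for B = 3.550/1 = 3.550
Smallest n/ν is B → limiting reagent.
Z consumed = (1/1) × 3.550 = 3.550 mol
Z remaining = 4.132 − 3.550 = 0.5820 mol
mass = 0.5820 × 302.50 = 176.1 g

176 g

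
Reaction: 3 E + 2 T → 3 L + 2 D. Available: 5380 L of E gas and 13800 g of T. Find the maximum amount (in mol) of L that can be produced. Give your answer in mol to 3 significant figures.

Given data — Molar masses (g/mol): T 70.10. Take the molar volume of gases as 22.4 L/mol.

240 mol

n(E) = 5380 / 22.4 = 240.2 mol
n(T) = 13800 / 70.10 = 196.9 mol
n/ν → E: 80.07, T: 98.45; E is limiting.
n(L) = (3/3) × 240.2 = 240.2 mol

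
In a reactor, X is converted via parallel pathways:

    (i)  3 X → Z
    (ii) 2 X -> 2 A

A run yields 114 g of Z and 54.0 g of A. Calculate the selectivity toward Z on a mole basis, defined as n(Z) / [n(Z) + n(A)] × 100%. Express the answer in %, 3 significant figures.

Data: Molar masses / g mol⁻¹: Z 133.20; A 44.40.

n(Z) = 114 / 133.20 = 0.8559 mol
n(A) = 54.0 / 44.40 = 1.216 mol
selectivity = 0.8559/(0.8559+1.216) × 100 = 41.31 %

41.3 %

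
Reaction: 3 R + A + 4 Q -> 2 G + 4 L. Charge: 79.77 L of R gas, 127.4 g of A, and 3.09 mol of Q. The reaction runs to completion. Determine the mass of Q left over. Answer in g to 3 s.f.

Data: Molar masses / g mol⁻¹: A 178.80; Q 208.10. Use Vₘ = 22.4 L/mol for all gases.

n(R) = 79.77 / 22.4 = 3.561 mol
n(A) = 127.4 / 178.80 = 0.7125 mol
n(Q) = 3.090 mol
n/ν for R = 3.561/3 = 1.187
n/ν for A = 0.7125/1 = 0.7125
n/ν for Q = 3.090/4 = 0.7725
Smallest n/ν is A → limiting reagent.
Q consumed = (4/1) × 0.7125 = 2.850 mol
Q remaining = 3.090 − 2.850 = 0.2400 mol
mass = 0.2400 × 208.10 = 49.94 g

49.9 g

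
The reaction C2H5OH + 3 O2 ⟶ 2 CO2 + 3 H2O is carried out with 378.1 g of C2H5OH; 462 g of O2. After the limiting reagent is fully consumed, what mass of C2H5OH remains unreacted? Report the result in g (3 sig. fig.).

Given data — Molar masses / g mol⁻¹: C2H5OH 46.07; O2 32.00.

156 g

n(C2H5OH) = 378.1 / 46.07 = 8.207 mol
n(O2) = 462.0 / 32.00 = 14.44 mol
n/ν → C2H5OH: 8.207, O2: 4.813; O2 is limiting.
C2H5OH consumed = (1/3) × 14.44 = 4.813 mol
C2H5OH remaining = 8.207 − 4.813 = 3.394 mol
mass = 3.394 × 46.07 = 156.4 g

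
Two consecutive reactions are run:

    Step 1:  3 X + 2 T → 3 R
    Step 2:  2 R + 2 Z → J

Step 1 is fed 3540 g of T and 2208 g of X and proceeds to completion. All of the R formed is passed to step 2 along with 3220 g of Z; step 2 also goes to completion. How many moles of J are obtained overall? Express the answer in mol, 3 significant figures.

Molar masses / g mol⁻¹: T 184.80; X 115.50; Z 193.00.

Step 1:
n(T) = 3540 / 184.80 = 19.16 mol
n(X) = 2208 / 115.50 = 19.12 mol
n/ν for T = 19.16/2 = 9.580
n/ν for X = 19.12/3 = 6.373
Smallest n/ν is X → limiting reagent.
n(R) produced = (3/3) × 19.12 = 19.12 mol
Step 2:
n(R) available = 19.12 mol
n(Z) = 3220 / 193.00 = 16.68 mol
n/ν for R = 19.12/2 = 9.560
n/ν for Z = 16.68/2 = 8.340
Smallest n/ν is Z → limiting reagent.
n(J) = (1/2) × 16.68 = 8.340 mol

8.34 mol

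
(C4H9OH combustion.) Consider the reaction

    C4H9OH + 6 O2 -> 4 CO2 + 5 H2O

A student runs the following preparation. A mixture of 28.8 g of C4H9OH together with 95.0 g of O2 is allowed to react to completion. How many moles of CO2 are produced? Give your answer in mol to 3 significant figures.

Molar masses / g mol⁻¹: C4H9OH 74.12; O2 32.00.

1.55 mol

n(C4H9OH) = 28.80 / 74.12 = 0.3886 mol
n(O2) = 95.00 / 32.00 = 2.969 mol
n/ν for C4H9OH = 0.3886/1 = 0.3886
n/ν for O2 = 2.969/6 = 0.4948
Smallest n/ν is C4H9OH → limiting reagent.
n(CO2) = (4/1) × 0.3886 = 1.554 mol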